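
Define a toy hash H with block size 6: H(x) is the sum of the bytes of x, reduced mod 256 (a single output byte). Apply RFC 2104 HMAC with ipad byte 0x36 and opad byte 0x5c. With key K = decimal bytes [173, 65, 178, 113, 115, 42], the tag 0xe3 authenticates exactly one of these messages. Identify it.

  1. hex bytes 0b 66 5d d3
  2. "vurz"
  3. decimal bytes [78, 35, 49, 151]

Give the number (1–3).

2

Key decimal bytes [173, 65, 178, 113, 115, 42] = ad 41 b2 71 73 2a is exactly B = 6 bytes: K' = ad 41 b2 71 73 2a.
K' ⊕ ipad = 9b 77 84 47 45 1c; K' ⊕ opad = f1 1d ee 2d 2f 76.
m1: inner = H(9b 77 84 47 45 1c 0b 66 5d d3) = df; tag = H(f1 1d ee 2d 2f 76 df) = ad
m2: inner = H(9b 77 84 47 45 1c 76 75 72 7a) = 15; tag = H(f1 1d ee 2d 2f 76 15) = e3 ← matches
m3: inner = H(9b 77 84 47 45 1c 4e 23 31 97) = 77; tag = H(f1 1d ee 2d 2f 76 77) = 45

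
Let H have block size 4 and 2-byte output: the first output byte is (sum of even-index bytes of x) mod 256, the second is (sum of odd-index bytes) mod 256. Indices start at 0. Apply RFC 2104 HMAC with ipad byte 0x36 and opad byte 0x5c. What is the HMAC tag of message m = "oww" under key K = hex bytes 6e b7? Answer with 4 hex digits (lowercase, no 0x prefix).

Key hex bytes 6e b7 is 2 bytes ≤ B = 4; zero-pad to 4 bytes: K' = 6e b7 00 00.
K' ⊕ ipad = 58 81 36 36.  K' ⊕ opad = 32 eb 5c 5c.
Inner input = (K'⊕ipad) ∥ m = 58 81 36 36 ∥ 6f 77 77.
Inner hash: even-index sum = 372 mod 256 = 116; odd-index sum = 302 mod 256 = 46 → 74 2e.
Outer input = (K'⊕opad) ∥ inner = 32 eb 5c 5c ∥ 74 2e.
Outer hash (tag): even-index sum = 258 mod 256 = 2; odd-index sum = 373 mod 256 = 117 → 02 75.

0275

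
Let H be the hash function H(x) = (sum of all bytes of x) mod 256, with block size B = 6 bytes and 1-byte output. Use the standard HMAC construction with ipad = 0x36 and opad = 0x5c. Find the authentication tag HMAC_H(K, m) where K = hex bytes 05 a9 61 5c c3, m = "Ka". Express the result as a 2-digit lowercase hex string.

f0

Key hex bytes 05 a9 61 5c c3 is 5 bytes ≤ B = 6; zero-pad to 6 bytes: K' = 05 a9 61 5c c3 00.
K' ⊕ ipad = 33 9f 57 6a f5 36.  K' ⊕ opad = 59 f5 3d 00 9f 5c.
Inner input = (K'⊕ipad) ∥ m = 33 9f 57 6a f5 36 ∥ 4b 61.
Inner hash: sum = 51+159+87+106+245+54+75+97 = 874; mod 256 = 106 → 6a.
Outer input = (K'⊕opad) ∥ inner = 59 f5 3d 00 9f 5c ∥ 6a.
Outer hash (tag): sum = 89+245+61+0+159+92+106 = 752; mod 256 = 240 → f0.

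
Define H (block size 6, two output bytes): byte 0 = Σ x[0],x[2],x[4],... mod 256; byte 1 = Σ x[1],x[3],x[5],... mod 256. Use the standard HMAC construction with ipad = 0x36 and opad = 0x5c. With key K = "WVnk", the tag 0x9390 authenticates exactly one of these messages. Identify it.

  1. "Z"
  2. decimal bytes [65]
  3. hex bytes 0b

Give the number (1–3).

3

Key "WVnk" = 57 56 6e 6b is 4 bytes ≤ B = 6; zero-pad to 6 bytes: K' = 57 56 6e 6b 00 00.
K' ⊕ ipad = 61 60 58 5d 36 36; K' ⊕ opad = 0b 0a 32 37 5c 5c.
m1: inner = H(61 60 58 5d 36 36 5a) = 49 f3; tag = H(0b 0a 32 37 5c 5c 49 f3) = e290
m2: inner = H(61 60 58 5d 36 36 41) = 30 f3; tag = H(0b 0a 32 37 5c 5c 30 f3) = c990
m3: inner = H(61 60 58 5d 36 36 0b) = fa f3; tag = H(0b 0a 32 37 5c 5c fa f3) = 9390 ← matches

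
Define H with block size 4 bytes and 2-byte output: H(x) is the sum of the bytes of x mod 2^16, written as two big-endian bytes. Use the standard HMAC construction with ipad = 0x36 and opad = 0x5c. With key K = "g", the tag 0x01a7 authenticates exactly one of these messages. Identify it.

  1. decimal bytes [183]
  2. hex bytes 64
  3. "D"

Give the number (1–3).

Key "g" = 67 is 1 byte ≤ B = 4; zero-pad to 4 bytes: K' = 67 00 00 00.
K' ⊕ ipad = 51 36 36 36; K' ⊕ opad = 3b 5c 5c 5c.
m1: inner = H(51 36 36 36 b7) = 01 aa; tag = H(3b 5c 5c 5c 01 aa) = 01fa
m2: inner = H(51 36 36 36 64) = 01 57; tag = H(3b 5c 5c 5c 01 57) = 01a7 ← matches
m3: inner = H(51 36 36 36 44) = 01 37; tag = H(3b 5c 5c 5c 01 37) = 0187

2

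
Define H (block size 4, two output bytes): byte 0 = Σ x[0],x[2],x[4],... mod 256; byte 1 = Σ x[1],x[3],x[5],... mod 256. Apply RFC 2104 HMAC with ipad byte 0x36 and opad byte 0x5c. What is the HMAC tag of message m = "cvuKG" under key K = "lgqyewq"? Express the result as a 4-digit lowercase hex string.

Key "lgqyewq" = 6c 67 71 79 65 77 71 is 7 bytes > B = 4, so hash it first: H(key) = b3 57, then zero-pad to 4 bytes: K' = b3 57 00 00.
K' ⊕ ipad = 85 61 36 36.  K' ⊕ opad = ef 0b 5c 5c.
Inner input = (K'⊕ipad) ∥ m = 85 61 36 36 ∥ 63 76 75 4b 47.
Inner hash: even-index sum = 474 mod 256 = 218; odd-index sum = 344 mod 256 = 88 → da 58.
Outer input = (K'⊕opad) ∥ inner = ef 0b 5c 5c ∥ da 58.
Outer hash (tag): even-index sum = 549 mod 256 = 37; odd-index sum = 191 mod 256 = 191 → 25 bf.

25bf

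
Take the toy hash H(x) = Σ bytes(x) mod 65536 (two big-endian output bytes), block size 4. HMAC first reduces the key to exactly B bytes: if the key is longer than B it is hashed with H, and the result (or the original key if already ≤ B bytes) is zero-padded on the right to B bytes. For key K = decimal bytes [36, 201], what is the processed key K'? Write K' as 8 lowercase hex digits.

Key decimal bytes [36, 201] = 24 c9 is 2 bytes ≤ B = 4; zero-pad to 4 bytes: K' = 24 c9 00 00.

24c90000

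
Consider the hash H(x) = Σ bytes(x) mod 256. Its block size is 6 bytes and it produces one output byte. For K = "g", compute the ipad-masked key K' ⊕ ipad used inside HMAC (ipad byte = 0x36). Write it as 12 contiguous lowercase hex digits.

513636363636

Key "g" = 67 is 1 byte ≤ B = 6; zero-pad to 6 bytes: K' = 67 00 00 00 00 00.
XOR each byte with 0x36: 67⊕36=51, 00⊕36=36, 00⊕36=36, 00⊕36=36, 00⊕36=36, 00⊕36=36.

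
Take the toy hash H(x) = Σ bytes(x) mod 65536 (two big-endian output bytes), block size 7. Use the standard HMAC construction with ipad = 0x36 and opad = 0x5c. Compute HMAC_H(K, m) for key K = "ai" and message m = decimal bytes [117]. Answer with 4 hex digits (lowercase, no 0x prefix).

Key "ai" = 61 69 is 2 bytes ≤ B = 7; zero-pad to 7 bytes: K' = 61 69 00 00 00 00 00.
K' ⊕ ipad = 57 5f 36 36 36 36 36.  K' ⊕ opad = 3d 35 5c 5c 5c 5c 5c.
Inner input = (K'⊕ipad) ∥ m = 57 5f 36 36 36 36 36 ∥ 75.
Inner hash: sum = 87+95+54+54+54+54+54+117 = 569 → 02 39.
Outer input = (K'⊕opad) ∥ inner = 3d 35 5c 5c 5c 5c 5c ∥ 02 39.
Outer hash (tag): sum = 61+53+92+92+92+92+92+2+57 = 633 → 02 79.

0279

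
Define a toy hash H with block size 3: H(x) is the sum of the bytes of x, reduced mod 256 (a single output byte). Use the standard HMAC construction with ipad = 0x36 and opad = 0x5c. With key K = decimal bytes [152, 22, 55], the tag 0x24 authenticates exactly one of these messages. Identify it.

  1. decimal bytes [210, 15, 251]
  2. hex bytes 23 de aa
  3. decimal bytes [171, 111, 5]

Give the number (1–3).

Key decimal bytes [152, 22, 55] = 98 16 37 is exactly B = 3 bytes: K' = 98 16 37.
K' ⊕ ipad = ae 20 01; K' ⊕ opad = c4 4a 6b.
m1: inner = H(ae 20 01 d2 0f fb) = ab; tag = H(c4 4a 6b ab) = 24 ← matches
m2: inner = H(ae 20 01 23 de aa) = 7a; tag = H(c4 4a 6b 7a) = f3
m3: inner = H(ae 20 01 ab 6f 05) = ee; tag = H(c4 4a 6b ee) = 67

1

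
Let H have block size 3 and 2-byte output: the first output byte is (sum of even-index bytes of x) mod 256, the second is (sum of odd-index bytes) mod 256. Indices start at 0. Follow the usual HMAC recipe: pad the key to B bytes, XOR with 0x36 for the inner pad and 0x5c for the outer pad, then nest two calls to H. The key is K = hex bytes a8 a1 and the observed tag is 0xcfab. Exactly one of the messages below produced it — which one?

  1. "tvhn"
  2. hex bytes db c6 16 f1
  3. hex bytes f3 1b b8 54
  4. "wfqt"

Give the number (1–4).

Key hex bytes a8 a1 is 2 bytes ≤ B = 3; zero-pad to 3 bytes: K' = a8 a1 00.
K' ⊕ ipad = 9e 97 36; K' ⊕ opad = f4 fd 5c.
m1: inner = H(9e 97 36 74 76 68 6e) = b8 73; tag = H(f4 fd 5c b8 73) = c3b5
m2: inner = H(9e 97 36 db c6 16 f1) = 8b 88; tag = H(f4 fd 5c 8b 88) = d888
m3: inner = H(9e 97 36 f3 1b b8 54) = 43 42; tag = H(f4 fd 5c 43 42) = 9240
m4: inner = H(9e 97 36 77 66 71 74) = ae 7f; tag = H(f4 fd 5c ae 7f) = cfab ← matches

4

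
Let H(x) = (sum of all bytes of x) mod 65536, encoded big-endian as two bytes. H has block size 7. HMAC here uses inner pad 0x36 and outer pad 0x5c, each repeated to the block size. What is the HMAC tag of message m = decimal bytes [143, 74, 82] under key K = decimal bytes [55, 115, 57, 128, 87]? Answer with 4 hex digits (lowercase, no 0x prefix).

02a4

Key decimal bytes [55, 115, 57, 128, 87] = 37 73 39 80 57 is 5 bytes ≤ B = 7; zero-pad to 7 bytes: K' = 37 73 39 80 57 00 00.
K' ⊕ ipad = 01 45 0f b6 61 36 36.  K' ⊕ opad = 6b 2f 65 dc 0b 5c 5c.
Inner input = (K'⊕ipad) ∥ m = 01 45 0f b6 61 36 36 ∥ 8f 4a 52.
Inner hash: sum = 1+69+15+182+97+54+54+143+74+82 = 771 → 03 03.
Outer input = (K'⊕opad) ∥ inner = 6b 2f 65 dc 0b 5c 5c ∥ 03 03.
Outer hash (tag): sum = 107+47+101+220+11+92+92+3+3 = 676 → 02 a4.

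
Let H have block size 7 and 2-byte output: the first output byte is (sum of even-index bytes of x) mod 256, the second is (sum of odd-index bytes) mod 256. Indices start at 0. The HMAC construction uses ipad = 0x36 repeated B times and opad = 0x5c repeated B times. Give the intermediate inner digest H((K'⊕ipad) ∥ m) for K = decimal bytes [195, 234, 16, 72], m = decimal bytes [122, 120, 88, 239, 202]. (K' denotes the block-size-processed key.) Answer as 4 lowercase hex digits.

Key decimal bytes [195, 234, 16, 72] = c3 ea 10 48 is 4 bytes ≤ B = 7; zero-pad to 7 bytes: K' = c3 ea 10 48 00 00 00.
K' ⊕ ipad = f5 dc 26 7e 36 36 36.
Inner input = f5 dc 26 7e 36 36 36 ∥ 7a 78 58 ef ca.
Inner hash: even-index sum = 750 mod 256 = 238; odd-index sum = 812 mod 256 = 44 → ee 2c.

ee2c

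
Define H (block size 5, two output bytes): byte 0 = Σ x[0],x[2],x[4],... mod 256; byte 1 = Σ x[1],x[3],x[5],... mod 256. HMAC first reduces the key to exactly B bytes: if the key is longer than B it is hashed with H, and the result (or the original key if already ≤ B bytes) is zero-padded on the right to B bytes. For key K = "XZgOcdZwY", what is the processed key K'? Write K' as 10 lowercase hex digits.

d584000000

|K| = 9 > B = 5, so first hash the key.
H(K): even-index sum = 469 mod 256 = 213; odd-index sum = 388 mod 256 = 132 → d5 84.
Zero-pad H(K) = d5 84 to 5 bytes: K' = d5 84 00 00 00.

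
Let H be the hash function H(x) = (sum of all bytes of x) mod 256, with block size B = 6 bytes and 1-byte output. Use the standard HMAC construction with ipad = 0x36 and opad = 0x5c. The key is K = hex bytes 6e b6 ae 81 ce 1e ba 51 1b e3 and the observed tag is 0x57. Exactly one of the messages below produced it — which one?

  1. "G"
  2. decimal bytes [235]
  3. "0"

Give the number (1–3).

2

Key hex bytes 6e b6 ae 81 ce 1e ba 51 1b e3 is 10 bytes > B = 6, so hash it first: H(key) = 48, then zero-pad to 6 bytes: K' = 48 00 00 00 00 00.
K' ⊕ ipad = 7e 36 36 36 36 36; K' ⊕ opad = 14 5c 5c 5c 5c 5c.
m1: inner = H(7e 36 36 36 36 36 47) = d3; tag = H(14 5c 5c 5c 5c 5c d3) = b3
m2: inner = H(7e 36 36 36 36 36 eb) = 77; tag = H(14 5c 5c 5c 5c 5c 77) = 57 ← matches
m3: inner = H(7e 36 36 36 36 36 30) = bc; tag = H(14 5c 5c 5c 5c 5c bc) = 9c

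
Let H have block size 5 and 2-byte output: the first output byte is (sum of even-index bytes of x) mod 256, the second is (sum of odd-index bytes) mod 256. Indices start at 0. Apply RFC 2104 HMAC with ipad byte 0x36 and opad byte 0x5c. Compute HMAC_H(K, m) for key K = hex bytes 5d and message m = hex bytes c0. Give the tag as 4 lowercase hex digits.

e58f

Key hex bytes 5d is 1 byte ≤ B = 5; zero-pad to 5 bytes: K' = 5d 00 00 00 00.
K' ⊕ ipad = 6b 36 36 36 36.  K' ⊕ opad = 01 5c 5c 5c 5c.
Inner input = (K'⊕ipad) ∥ m = 6b 36 36 36 36 ∥ c0.
Inner hash: even-index sum = 215 mod 256 = 215; odd-index sum = 300 mod 256 = 44 → d7 2c.
Outer input = (K'⊕opad) ∥ inner = 01 5c 5c 5c 5c ∥ d7 2c.
Outer hash (tag): even-index sum = 229 mod 256 = 229; odd-index sum = 399 mod 256 = 143 → e5 8f.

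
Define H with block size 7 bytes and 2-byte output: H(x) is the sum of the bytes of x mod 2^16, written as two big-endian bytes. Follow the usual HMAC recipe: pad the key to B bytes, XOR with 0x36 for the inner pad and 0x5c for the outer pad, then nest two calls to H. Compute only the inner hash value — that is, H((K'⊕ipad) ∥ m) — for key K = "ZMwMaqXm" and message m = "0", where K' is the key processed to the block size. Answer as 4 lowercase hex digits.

01a7

Key "ZMwMaqXm" = 5a 4d 77 4d 61 71 58 6d is 8 bytes > B = 7, so hash it first: H(key) = 03 02, then zero-pad to 7 bytes: K' = 03 02 00 00 00 00 00.
K' ⊕ ipad = 35 34 36 36 36 36 36.
Inner input = 35 34 36 36 36 36 36 ∥ 30.
Inner hash: sum = 53+52+54+54+54+54+54+48 = 423 → 01 a7.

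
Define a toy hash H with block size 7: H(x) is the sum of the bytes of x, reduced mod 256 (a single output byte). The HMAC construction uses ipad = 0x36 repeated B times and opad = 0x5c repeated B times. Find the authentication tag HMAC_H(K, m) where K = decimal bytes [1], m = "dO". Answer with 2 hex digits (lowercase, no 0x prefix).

Key decimal bytes [1] = 01 is 1 byte ≤ B = 7; zero-pad to 7 bytes: K' = 01 00 00 00 00 00 00.
K' ⊕ ipad = 37 36 36 36 36 36 36.  K' ⊕ opad = 5d 5c 5c 5c 5c 5c 5c.
Inner input = (K'⊕ipad) ∥ m = 37 36 36 36 36 36 36 ∥ 64 4f.
Inner hash: sum = 55+54+54+54+54+54+54+100+79 = 558; mod 256 = 46 → 2e.
Outer input = (K'⊕opad) ∥ inner = 5d 5c 5c 5c 5c 5c 5c ∥ 2e.
Outer hash (tag): sum = 93+92+92+92+92+92+92+46 = 691; mod 256 = 179 → b3.

b3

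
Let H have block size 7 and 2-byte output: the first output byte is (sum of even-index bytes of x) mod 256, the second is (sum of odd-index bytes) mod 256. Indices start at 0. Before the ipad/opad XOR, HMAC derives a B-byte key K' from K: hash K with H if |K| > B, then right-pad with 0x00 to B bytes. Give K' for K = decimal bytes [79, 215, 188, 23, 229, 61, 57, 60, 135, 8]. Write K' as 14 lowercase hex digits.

|K| = 10 > B = 7, so first hash the key.
H(K): even-index sum = 688 mod 256 = 176; odd-index sum = 367 mod 256 = 111 → b0 6f.
Zero-pad H(K) = b0 6f to 7 bytes: K' = b0 6f 00 00 00 00 00.

b06f0000000000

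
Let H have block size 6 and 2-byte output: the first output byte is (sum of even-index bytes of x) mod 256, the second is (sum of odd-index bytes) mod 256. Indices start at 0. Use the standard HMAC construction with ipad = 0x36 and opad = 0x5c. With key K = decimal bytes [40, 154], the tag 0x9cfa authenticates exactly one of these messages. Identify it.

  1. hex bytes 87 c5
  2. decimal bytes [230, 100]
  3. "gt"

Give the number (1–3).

Key decimal bytes [40, 154] = 28 9a is 2 bytes ≤ B = 6; zero-pad to 6 bytes: K' = 28 9a 00 00 00 00.
K' ⊕ ipad = 1e ac 36 36 36 36; K' ⊕ opad = 74 c6 5c 5c 5c 5c.
m1: inner = H(1e ac 36 36 36 36 87 c5) = 11 dd; tag = H(74 c6 5c 5c 5c 5c 11 dd) = 3d5b
m2: inner = H(1e ac 36 36 36 36 e6 64) = 70 7c; tag = H(74 c6 5c 5c 5c 5c 70 7c) = 9cfa ← matches
m3: inner = H(1e ac 36 36 36 36 67 74) = f1 8c; tag = H(74 c6 5c 5c 5c 5c f1 8c) = 1d0a

2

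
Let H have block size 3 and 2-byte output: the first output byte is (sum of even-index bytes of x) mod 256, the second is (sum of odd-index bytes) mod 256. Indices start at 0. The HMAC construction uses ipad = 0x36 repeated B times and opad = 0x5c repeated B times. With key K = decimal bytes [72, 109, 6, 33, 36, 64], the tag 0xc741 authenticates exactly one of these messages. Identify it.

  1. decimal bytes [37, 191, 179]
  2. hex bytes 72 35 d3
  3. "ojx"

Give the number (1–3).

Key decimal bytes [72, 109, 6, 33, 36, 64] = 48 6d 06 21 24 40 is 6 bytes > B = 3, so hash it first: H(key) = 72 ce, then zero-pad to 3 bytes: K' = 72 ce 00.
K' ⊕ ipad = 44 f8 36; K' ⊕ opad = 2e 92 5c.
m1: inner = H(44 f8 36 25 bf b3) = 39 d0; tag = H(2e 92 5c 39 d0) = 5acb
m2: inner = H(44 f8 36 72 35 d3) = af 3d; tag = H(2e 92 5c af 3d) = c741 ← matches
m3: inner = H(44 f8 36 6f 6a 78) = e4 df; tag = H(2e 92 5c e4 df) = 6976

2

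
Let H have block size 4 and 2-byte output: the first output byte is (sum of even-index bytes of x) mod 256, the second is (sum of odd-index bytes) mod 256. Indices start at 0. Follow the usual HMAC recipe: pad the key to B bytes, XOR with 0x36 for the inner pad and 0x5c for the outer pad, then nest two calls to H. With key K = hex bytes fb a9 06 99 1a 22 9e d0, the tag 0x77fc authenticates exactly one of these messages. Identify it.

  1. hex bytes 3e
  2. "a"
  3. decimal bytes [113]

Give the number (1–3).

Key hex bytes fb a9 06 99 1a 22 9e d0 is 8 bytes > B = 4, so hash it first: H(key) = b9 34, then zero-pad to 4 bytes: K' = b9 34 00 00.
K' ⊕ ipad = 8f 02 36 36; K' ⊕ opad = e5 68 5c 5c.
m1: inner = H(8f 02 36 36 3e) = 03 38; tag = H(e5 68 5c 5c 03 38) = 44fc
m2: inner = H(8f 02 36 36 61) = 26 38; tag = H(e5 68 5c 5c 26 38) = 67fc
m3: inner = H(8f 02 36 36 71) = 36 38; tag = H(e5 68 5c 5c 36 38) = 77fc ← matches

3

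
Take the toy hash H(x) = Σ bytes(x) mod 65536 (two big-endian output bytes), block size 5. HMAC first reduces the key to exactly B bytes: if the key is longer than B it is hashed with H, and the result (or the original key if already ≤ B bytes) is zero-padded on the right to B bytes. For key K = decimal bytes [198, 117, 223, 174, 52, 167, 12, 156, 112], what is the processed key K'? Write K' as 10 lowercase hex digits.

04bb000000

|K| = 9 > B = 5, so first hash the key.
H(K): sum = 198+117+223+174+52+167+12+156+112 = 1211 → 04 bb.
Zero-pad H(K) = 04 bb to 5 bytes: K' = 04 bb 00 00 00.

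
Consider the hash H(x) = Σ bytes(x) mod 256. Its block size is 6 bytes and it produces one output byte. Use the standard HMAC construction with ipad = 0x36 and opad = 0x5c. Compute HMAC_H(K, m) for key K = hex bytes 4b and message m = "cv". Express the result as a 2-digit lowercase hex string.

Key hex bytes 4b is 1 byte ≤ B = 6; zero-pad to 6 bytes: K' = 4b 00 00 00 00 00.
K' ⊕ ipad = 7d 36 36 36 36 36.  K' ⊕ opad = 17 5c 5c 5c 5c 5c.
Inner input = (K'⊕ipad) ∥ m = 7d 36 36 36 36 36 ∥ 63 76.
Inner hash: sum = 125+54+54+54+54+54+99+118 = 612; mod 256 = 100 → 64.
Outer input = (K'⊕opad) ∥ inner = 17 5c 5c 5c 5c 5c ∥ 64.
Outer hash (tag): sum = 23+92+92+92+92+92+100 = 583; mod 256 = 71 → 47.

47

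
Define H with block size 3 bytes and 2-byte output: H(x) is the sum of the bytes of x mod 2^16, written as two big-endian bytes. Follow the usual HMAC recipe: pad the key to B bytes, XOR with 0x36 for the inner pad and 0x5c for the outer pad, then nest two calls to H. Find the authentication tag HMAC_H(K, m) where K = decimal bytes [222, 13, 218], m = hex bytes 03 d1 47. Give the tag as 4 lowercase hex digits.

0186

Key decimal bytes [222, 13, 218] = de 0d da is exactly B = 3 bytes: K' = de 0d da.
K' ⊕ ipad = e8 3b ec.  K' ⊕ opad = 82 51 86.
Inner input = (K'⊕ipad) ∥ m = e8 3b ec ∥ 03 d1 47.
Inner hash: sum = 232+59+236+3+209+71 = 810 → 03 2a.
Outer input = (K'⊕opad) ∥ inner = 82 51 86 ∥ 03 2a.
Outer hash (tag): sum = 130+81+134+3+42 = 390 → 01 86.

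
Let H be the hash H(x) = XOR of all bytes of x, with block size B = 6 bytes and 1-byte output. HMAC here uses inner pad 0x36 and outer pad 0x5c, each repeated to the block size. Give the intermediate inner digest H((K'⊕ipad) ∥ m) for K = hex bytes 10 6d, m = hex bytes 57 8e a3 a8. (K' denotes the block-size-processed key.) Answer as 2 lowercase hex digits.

Key hex bytes 10 6d is 2 bytes ≤ B = 6; zero-pad to 6 bytes: K' = 10 6d 00 00 00 00.
K' ⊕ ipad = 26 5b 36 36 36 36.
Inner input = 26 5b 36 36 36 36 ∥ 57 8e a3 a8.
Inner hash: XOR 26⊕5b⊕36⊕36⊕36⊕36⊕57⊕8e⊕a3⊕a8 = af.

af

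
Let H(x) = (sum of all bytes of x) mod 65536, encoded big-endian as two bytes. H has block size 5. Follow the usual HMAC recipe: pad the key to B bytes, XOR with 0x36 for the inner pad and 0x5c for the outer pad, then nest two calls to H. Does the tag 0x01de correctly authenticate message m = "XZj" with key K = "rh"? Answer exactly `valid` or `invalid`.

Key "rh" = 72 68 is 2 bytes ≤ B = 5; zero-pad to 5 bytes: K' = 72 68 00 00 00.
K' ⊕ ipad = 44 5e 36 36 36; K' ⊕ opad = 2e 34 5c 5c 5c.
Inner hash: sum = 68+94+54+54+54+88+90+106 = 608 → 02 60.
Outer hash (recomputed tag): sum = 46+52+92+92+92+2+96 = 472 → 01 d8.
Recomputed tag = 01d8; claimed = 01de → mismatch.

invalid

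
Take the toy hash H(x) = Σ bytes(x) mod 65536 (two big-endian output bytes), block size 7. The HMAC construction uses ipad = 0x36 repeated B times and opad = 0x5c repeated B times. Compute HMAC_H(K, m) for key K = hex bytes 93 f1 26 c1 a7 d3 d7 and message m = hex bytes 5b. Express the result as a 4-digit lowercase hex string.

04d2

Key hex bytes 93 f1 26 c1 a7 d3 d7 is exactly B = 7 bytes: K' = 93 f1 26 c1 a7 d3 d7.
K' ⊕ ipad = a5 c7 10 f7 91 e5 e1.  K' ⊕ opad = cf ad 7a 9d fb 8f 8b.
Inner input = (K'⊕ipad) ∥ m = a5 c7 10 f7 91 e5 e1 ∥ 5b.
Inner hash: sum = 165+199+16+247+145+229+225+91 = 1317 → 05 25.
Outer input = (K'⊕opad) ∥ inner = cf ad 7a 9d fb 8f 8b ∥ 05 25.
Outer hash (tag): sum = 207+173+122+157+251+143+139+5+37 = 1234 → 04 d2.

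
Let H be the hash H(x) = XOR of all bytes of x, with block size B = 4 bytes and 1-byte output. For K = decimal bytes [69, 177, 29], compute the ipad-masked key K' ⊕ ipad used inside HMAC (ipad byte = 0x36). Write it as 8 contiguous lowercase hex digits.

73872b36

Key decimal bytes [69, 177, 29] = 45 b1 1d is 3 bytes ≤ B = 4; zero-pad to 4 bytes: K' = 45 b1 1d 00.
XOR each byte with 0x36: 45⊕36=73, b1⊕36=87, 1d⊕36=2b, 00⊕36=36.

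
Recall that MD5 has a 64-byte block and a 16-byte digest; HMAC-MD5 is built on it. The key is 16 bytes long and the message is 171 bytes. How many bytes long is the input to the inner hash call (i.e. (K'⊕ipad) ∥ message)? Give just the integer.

Key is 16 ≤ 64 bytes, zero-padded: |K'| = 64.
Inner input = (K'⊕ipad) ∥ m → 64 + 171 = 235 bytes.

235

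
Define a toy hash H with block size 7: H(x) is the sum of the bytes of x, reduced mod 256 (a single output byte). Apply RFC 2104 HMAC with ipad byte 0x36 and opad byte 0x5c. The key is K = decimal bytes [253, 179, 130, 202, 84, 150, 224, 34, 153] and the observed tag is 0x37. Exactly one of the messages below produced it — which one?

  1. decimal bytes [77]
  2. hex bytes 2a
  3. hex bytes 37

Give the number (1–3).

Key decimal bytes [253, 179, 130, 202, 84, 150, 224, 34, 153] = fd b3 82 ca 54 96 e0 22 99 is 9 bytes > B = 7, so hash it first: H(key) = 81, then zero-pad to 7 bytes: K' = 81 00 00 00 00 00 00.
K' ⊕ ipad = b7 36 36 36 36 36 36; K' ⊕ opad = dd 5c 5c 5c 5c 5c 5c.
m1: inner = H(b7 36 36 36 36 36 36 4d) = 48; tag = H(dd 5c 5c 5c 5c 5c 5c 48) = 4d
m2: inner = H(b7 36 36 36 36 36 36 2a) = 25; tag = H(dd 5c 5c 5c 5c 5c 5c 25) = 2a
m3: inner = H(b7 36 36 36 36 36 36 37) = 32; tag = H(dd 5c 5c 5c 5c 5c 5c 32) = 37 ← matches

3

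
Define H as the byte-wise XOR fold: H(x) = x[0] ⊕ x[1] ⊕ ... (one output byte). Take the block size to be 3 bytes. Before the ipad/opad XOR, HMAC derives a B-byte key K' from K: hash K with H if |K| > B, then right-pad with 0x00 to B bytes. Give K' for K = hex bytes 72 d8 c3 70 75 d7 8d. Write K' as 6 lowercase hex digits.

360000

|K| = 7 > B = 3, so first hash the key.
H(K): XOR 72⊕d8⊕c3⊕70⊕75⊕d7⊕8d = 36.
Zero-pad H(K) = 36 to 3 bytes: K' = 36 00 00.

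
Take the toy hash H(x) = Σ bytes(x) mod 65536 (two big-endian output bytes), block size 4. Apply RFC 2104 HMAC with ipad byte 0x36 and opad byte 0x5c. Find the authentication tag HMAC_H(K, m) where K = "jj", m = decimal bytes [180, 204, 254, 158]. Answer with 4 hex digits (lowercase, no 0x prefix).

0168

Key "jj" = 6a 6a is 2 bytes ≤ B = 4; zero-pad to 4 bytes: K' = 6a 6a 00 00.
K' ⊕ ipad = 5c 5c 36 36.  K' ⊕ opad = 36 36 5c 5c.
Inner input = (K'⊕ipad) ∥ m = 5c 5c 36 36 ∥ b4 cc fe 9e.
Inner hash: sum = 92+92+54+54+180+204+254+158 = 1088 → 04 40.
Outer input = (K'⊕opad) ∥ inner = 36 36 5c 5c ∥ 04 40.
Outer hash (tag): sum = 54+54+92+92+4+64 = 360 → 01 68.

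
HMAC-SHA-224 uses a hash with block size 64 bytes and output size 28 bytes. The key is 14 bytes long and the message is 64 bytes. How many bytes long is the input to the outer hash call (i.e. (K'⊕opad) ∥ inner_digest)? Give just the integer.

92

Key is 14 ≤ 64 bytes, zero-padded: |K'| = 64.
Outer input = (K'⊕opad) ∥ H(inner) → 64 + 28 = 92 bytes.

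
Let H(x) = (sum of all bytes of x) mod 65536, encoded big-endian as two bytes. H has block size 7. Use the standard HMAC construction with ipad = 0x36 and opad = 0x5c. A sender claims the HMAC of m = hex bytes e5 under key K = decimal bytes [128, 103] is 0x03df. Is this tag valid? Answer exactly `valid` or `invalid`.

valid

Key decimal bytes [128, 103] = 80 67 is 2 bytes ≤ B = 7; zero-pad to 7 bytes: K' = 80 67 00 00 00 00 00.
K' ⊕ ipad = b6 51 36 36 36 36 36; K' ⊕ opad = dc 3b 5c 5c 5c 5c 5c.
Inner hash: sum = 182+81+54+54+54+54+54+229 = 762 → 02 fa.
Outer hash (recomputed tag): sum = 220+59+92+92+92+92+92+2+250 = 991 → 03 df.
Recomputed tag = 03df; claimed = 03df → match.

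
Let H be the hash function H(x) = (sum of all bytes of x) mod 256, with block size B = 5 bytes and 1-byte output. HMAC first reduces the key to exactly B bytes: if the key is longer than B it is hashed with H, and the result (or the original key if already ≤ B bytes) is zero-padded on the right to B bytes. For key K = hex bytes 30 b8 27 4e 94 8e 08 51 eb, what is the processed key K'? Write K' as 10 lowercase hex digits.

|K| = 9 > B = 5, so first hash the key.
H(K): sum = 48+184+39+78+148+142+8+81+235 = 963; mod 256 = 195 → c3.
Zero-pad H(K) = c3 to 5 bytes: K' = c3 00 00 00 00.

c300000000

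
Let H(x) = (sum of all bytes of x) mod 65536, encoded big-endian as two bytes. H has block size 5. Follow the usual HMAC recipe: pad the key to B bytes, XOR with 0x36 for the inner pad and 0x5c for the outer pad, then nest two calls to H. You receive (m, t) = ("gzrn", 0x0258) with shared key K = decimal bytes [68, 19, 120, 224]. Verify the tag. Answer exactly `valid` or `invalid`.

Key decimal bytes [68, 19, 120, 224] = 44 13 78 e0 is 4 bytes ≤ B = 5; zero-pad to 5 bytes: K' = 44 13 78 e0 00.
K' ⊕ ipad = 72 25 4e d6 36; K' ⊕ opad = 18 4f 24 bc 5c.
Inner hash: sum = 114+37+78+214+54+103+122+114+110 = 946 → 03 b2.
Outer hash (recomputed tag): sum = 24+79+36+188+92+3+178 = 600 → 02 58.
Recomputed tag = 0258; claimed = 0258 → match.

valid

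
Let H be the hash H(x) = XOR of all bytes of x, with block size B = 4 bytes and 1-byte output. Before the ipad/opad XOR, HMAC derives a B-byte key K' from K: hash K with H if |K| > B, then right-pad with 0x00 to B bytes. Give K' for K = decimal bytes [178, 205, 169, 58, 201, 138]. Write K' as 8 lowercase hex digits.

af000000

|K| = 6 > B = 4, so first hash the key.
H(K): XOR b2⊕cd⊕a9⊕3a⊕c9⊕8a = af.
Zero-pad H(K) = af to 4 bytes: K' = af 00 00 00.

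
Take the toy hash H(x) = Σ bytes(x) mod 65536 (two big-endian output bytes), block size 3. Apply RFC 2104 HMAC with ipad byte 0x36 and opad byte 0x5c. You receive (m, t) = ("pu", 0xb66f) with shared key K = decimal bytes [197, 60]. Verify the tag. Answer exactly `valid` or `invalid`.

invalid

Key decimal bytes [197, 60] = c5 3c is 2 bytes ≤ B = 3; zero-pad to 3 bytes: K' = c5 3c 00.
K' ⊕ ipad = f3 0a 36; K' ⊕ opad = 99 60 5c.
Inner hash: sum = 243+10+54+112+117 = 536 → 02 18.
Outer hash (recomputed tag): sum = 153+96+92+2+24 = 367 → 01 6f.
Recomputed tag = 016f; claimed = b66f → mismatch.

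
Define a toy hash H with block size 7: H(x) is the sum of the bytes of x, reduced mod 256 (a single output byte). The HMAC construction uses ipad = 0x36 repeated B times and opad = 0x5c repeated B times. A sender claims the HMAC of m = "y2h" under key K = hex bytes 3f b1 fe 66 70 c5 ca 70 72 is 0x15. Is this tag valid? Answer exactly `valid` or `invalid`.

invalid

Key hex bytes 3f b1 fe 66 70 c5 ca 70 72 is 9 bytes > B = 7, so hash it first: H(key) = 35, then zero-pad to 7 bytes: K' = 35 00 00 00 00 00 00.
K' ⊕ ipad = 03 36 36 36 36 36 36; K' ⊕ opad = 69 5c 5c 5c 5c 5c 5c.
Inner hash: sum = 3+54+54+54+54+54+54+121+50+104 = 602; mod 256 = 90 → 5a.
Outer hash (recomputed tag): sum = 105+92+92+92+92+92+92+90 = 747; mod 256 = 235 → eb.
Recomputed tag = eb; claimed = 15 → mismatch.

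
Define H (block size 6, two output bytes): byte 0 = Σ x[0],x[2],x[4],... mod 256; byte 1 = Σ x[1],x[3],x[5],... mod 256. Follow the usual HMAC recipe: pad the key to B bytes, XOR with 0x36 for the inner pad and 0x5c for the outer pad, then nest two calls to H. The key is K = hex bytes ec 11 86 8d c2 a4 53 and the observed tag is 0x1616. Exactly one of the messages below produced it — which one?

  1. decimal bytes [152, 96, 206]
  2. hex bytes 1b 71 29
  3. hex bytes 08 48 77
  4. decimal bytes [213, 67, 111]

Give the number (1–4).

1

Key hex bytes ec 11 86 8d c2 a4 53 is 7 bytes > B = 6, so hash it first: H(key) = 87 42, then zero-pad to 6 bytes: K' = 87 42 00 00 00 00.
K' ⊕ ipad = b1 74 36 36 36 36; K' ⊕ opad = db 1e 5c 5c 5c 5c.
m1: inner = H(b1 74 36 36 36 36 98 60 ce) = 83 40; tag = H(db 1e 5c 5c 5c 5c 83 40) = 1616 ← matches
m2: inner = H(b1 74 36 36 36 36 1b 71 29) = 61 51; tag = H(db 1e 5c 5c 5c 5c 61 51) = f427
m3: inner = H(b1 74 36 36 36 36 08 48 77) = 9c 28; tag = H(db 1e 5c 5c 5c 5c 9c 28) = 2ffe
m4: inner = H(b1 74 36 36 36 36 d5 43 6f) = 61 23; tag = H(db 1e 5c 5c 5c 5c 61 23) = f4f9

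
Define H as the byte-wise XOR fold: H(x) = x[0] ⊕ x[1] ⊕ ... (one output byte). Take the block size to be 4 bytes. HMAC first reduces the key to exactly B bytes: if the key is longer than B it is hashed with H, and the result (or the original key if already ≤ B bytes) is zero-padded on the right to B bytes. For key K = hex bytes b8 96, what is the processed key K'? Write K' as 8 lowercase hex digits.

b8960000

Key hex bytes b8 96 is 2 bytes ≤ B = 4; zero-pad to 4 bytes: K' = b8 96 00 00.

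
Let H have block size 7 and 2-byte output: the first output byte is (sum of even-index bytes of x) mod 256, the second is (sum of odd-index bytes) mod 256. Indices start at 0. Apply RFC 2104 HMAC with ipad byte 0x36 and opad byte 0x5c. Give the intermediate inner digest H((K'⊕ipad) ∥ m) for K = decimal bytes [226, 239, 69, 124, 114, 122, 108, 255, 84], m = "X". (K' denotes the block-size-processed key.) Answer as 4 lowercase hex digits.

Key decimal bytes [226, 239, 69, 124, 114, 122, 108, 255, 84] = e2 ef 45 7c 72 7a 6c ff 54 is 9 bytes > B = 7, so hash it first: H(key) = 59 e4, then zero-pad to 7 bytes: K' = 59 e4 00 00 00 00 00.
K' ⊕ ipad = 6f d2 36 36 36 36 36.
Inner input = 6f d2 36 36 36 36 36 ∥ 58.
Inner hash: even-index sum = 273 mod 256 = 17; odd-index sum = 406 mod 256 = 150 → 11 96.

1196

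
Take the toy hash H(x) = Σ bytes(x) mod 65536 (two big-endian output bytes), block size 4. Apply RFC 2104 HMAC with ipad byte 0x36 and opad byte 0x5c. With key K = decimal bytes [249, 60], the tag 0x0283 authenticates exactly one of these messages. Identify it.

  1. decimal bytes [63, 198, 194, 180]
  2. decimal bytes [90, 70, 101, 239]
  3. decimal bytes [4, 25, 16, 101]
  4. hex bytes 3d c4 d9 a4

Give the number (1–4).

Key decimal bytes [249, 60] = f9 3c is 2 bytes ≤ B = 4; zero-pad to 4 bytes: K' = f9 3c 00 00.
K' ⊕ ipad = cf 0a 36 36; K' ⊕ opad = a5 60 5c 5c.
m1: inner = H(cf 0a 36 36 3f c6 c2 b4) = 03 c0; tag = H(a5 60 5c 5c 03 c0) = 0280
m2: inner = H(cf 0a 36 36 5a 46 65 ef) = 03 39; tag = H(a5 60 5c 5c 03 39) = 01f9
m3: inner = H(cf 0a 36 36 04 19 10 65) = 01 d7; tag = H(a5 60 5c 5c 01 d7) = 0295
m4: inner = H(cf 0a 36 36 3d c4 d9 a4) = 03 c3; tag = H(a5 60 5c 5c 03 c3) = 0283 ← matches

4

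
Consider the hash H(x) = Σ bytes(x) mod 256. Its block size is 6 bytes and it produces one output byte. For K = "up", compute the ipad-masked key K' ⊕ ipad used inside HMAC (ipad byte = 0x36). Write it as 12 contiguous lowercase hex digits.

Key "up" = 75 70 is 2 bytes ≤ B = 6; zero-pad to 6 bytes: K' = 75 70 00 00 00 00.
XOR each byte with 0x36: 75⊕36=43, 70⊕36=46, 00⊕36=36, 00⊕36=36, 00⊕36=36, 00⊕36=36.

434636363636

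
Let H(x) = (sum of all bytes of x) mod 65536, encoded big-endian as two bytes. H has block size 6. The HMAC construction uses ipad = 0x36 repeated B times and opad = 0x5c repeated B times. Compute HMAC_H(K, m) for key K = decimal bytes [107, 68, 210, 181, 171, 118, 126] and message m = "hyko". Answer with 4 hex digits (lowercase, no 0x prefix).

Key decimal bytes [107, 68, 210, 181, 171, 118, 126] = 6b 44 d2 b5 ab 76 7e is 7 bytes > B = 6, so hash it first: H(key) = 03 d5, then zero-pad to 6 bytes: K' = 03 d5 00 00 00 00.
K' ⊕ ipad = 35 e3 36 36 36 36.  K' ⊕ opad = 5f 89 5c 5c 5c 5c.
Inner input = (K'⊕ipad) ∥ m = 35 e3 36 36 36 36 ∥ 68 79 6b 6f.
Inner hash: sum = 53+227+54+54+54+54+104+121+107+111 = 939 → 03 ab.
Outer input = (K'⊕opad) ∥ inner = 5f 89 5c 5c 5c 5c ∥ 03 ab.
Outer hash (tag): sum = 95+137+92+92+92+92+3+171 = 774 → 03 06.

0306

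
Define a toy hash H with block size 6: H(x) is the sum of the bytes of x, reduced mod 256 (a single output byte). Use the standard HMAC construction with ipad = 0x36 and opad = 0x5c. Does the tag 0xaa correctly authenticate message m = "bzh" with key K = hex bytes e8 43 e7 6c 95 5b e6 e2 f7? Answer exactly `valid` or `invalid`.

Key hex bytes e8 43 e7 6c 95 5b e6 e2 f7 is 9 bytes > B = 6, so hash it first: H(key) = 2d, then zero-pad to 6 bytes: K' = 2d 00 00 00 00 00.
K' ⊕ ipad = 1b 36 36 36 36 36; K' ⊕ opad = 71 5c 5c 5c 5c 5c.
Inner hash: sum = 27+54+54+54+54+54+98+122+104 = 621; mod 256 = 109 → 6d.
Outer hash (recomputed tag): sum = 113+92+92+92+92+92+109 = 682; mod 256 = 170 → aa.
Recomputed tag = aa; claimed = aa → match.

valid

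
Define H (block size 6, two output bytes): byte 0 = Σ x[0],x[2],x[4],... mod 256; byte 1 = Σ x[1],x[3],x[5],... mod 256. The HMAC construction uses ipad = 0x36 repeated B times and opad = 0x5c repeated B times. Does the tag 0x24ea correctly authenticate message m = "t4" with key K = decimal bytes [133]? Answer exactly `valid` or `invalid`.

Key decimal bytes [133] = 85 is 1 byte ≤ B = 6; zero-pad to 6 bytes: K' = 85 00 00 00 00 00.
K' ⊕ ipad = b3 36 36 36 36 36; K' ⊕ opad = d9 5c 5c 5c 5c 5c.
Inner hash: even-index sum = 403 mod 256 = 147; odd-index sum = 214 mod 256 = 214 → 93 d6.
Outer hash (recomputed tag): even-index sum = 548 mod 256 = 36; odd-index sum = 490 mod 256 = 234 → 24 ea.
Recomputed tag = 24ea; claimed = 24ea → match.

valid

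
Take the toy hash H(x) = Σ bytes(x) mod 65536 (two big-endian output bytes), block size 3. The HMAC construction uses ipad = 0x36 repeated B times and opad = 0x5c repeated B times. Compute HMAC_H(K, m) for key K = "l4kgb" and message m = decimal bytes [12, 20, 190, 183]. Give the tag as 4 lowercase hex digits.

Key "l4kgb" = 6c 34 6b 67 62 is 5 bytes > B = 3, so hash it first: H(key) = 01 d4, then zero-pad to 3 bytes: K' = 01 d4 00.
K' ⊕ ipad = 37 e2 36.  K' ⊕ opad = 5d 88 5c.
Inner input = (K'⊕ipad) ∥ m = 37 e2 36 ∥ 0c 14 be b7.
Inner hash: sum = 55+226+54+12+20+190+183 = 740 → 02 e4.
Outer input = (K'⊕opad) ∥ inner = 5d 88 5c ∥ 02 e4.
Outer hash (tag): sum = 93+136+92+2+228 = 551 → 02 27.

0227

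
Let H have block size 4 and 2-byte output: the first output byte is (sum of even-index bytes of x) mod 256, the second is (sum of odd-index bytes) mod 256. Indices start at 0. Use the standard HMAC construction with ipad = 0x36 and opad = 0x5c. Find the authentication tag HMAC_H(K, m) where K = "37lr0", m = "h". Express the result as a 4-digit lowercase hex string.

Key "37lr0" = 33 37 6c 72 30 is 5 bytes > B = 4, so hash it first: H(key) = cf a9, then zero-pad to 4 bytes: K' = cf a9 00 00.
K' ⊕ ipad = f9 9f 36 36.  K' ⊕ opad = 93 f5 5c 5c.
Inner input = (K'⊕ipad) ∥ m = f9 9f 36 36 ∥ 68.
Inner hash: even-index sum = 407 mod 256 = 151; odd-index sum = 213 mod 256 = 213 → 97 d5.
Outer input = (K'⊕opad) ∥ inner = 93 f5 5c 5c ∥ 97 d5.
Outer hash (tag): even-index sum = 390 mod 256 = 134; odd-index sum = 550 mod 256 = 38 → 86 26.

8626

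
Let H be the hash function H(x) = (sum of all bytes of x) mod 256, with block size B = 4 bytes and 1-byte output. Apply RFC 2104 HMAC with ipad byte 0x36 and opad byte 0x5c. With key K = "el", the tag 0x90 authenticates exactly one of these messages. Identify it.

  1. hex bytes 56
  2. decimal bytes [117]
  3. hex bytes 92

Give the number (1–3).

Key "el" = 65 6c is 2 bytes ≤ B = 4; zero-pad to 4 bytes: K' = 65 6c 00 00.
K' ⊕ ipad = 53 5a 36 36; K' ⊕ opad = 39 30 5c 5c.
m1: inner = H(53 5a 36 36 56) = 6f; tag = H(39 30 5c 5c 6f) = 90 ← matches
m2: inner = H(53 5a 36 36 75) = 8e; tag = H(39 30 5c 5c 8e) = af
m3: inner = H(53 5a 36 36 92) = ab; tag = H(39 30 5c 5c ab) = cc

1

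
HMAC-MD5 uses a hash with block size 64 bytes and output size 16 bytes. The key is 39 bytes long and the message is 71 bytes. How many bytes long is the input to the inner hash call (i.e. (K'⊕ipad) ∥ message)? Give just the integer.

135

Key is 39 ≤ 64 bytes, zero-padded: |K'| = 64.
Inner input = (K'⊕ipad) ∥ m → 64 + 71 = 135 bytes.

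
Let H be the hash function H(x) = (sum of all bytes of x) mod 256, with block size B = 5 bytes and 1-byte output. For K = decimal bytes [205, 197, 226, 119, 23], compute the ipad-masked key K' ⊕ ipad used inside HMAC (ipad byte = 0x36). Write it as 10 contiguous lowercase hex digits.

Key decimal bytes [205, 197, 226, 119, 23] = cd c5 e2 77 17 is exactly B = 5 bytes: K' = cd c5 e2 77 17.
XOR each byte with 0x36: cd⊕36=fb, c5⊕36=f3, e2⊕36=d4, 77⊕36=41, 17⊕36=21.

fbf3d44121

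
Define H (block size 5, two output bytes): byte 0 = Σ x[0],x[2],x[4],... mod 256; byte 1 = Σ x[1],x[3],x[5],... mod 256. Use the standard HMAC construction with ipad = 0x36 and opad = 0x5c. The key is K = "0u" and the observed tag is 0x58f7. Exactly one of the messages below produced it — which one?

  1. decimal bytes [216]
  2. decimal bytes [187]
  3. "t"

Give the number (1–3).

Key "0u" = 30 75 is 2 bytes ≤ B = 5; zero-pad to 5 bytes: K' = 30 75 00 00 00.
K' ⊕ ipad = 06 43 36 36 36; K' ⊕ opad = 6c 29 5c 5c 5c.
m1: inner = H(06 43 36 36 36 d8) = 72 51; tag = H(6c 29 5c 5c 5c 72 51) = 75f7
m2: inner = H(06 43 36 36 36 bb) = 72 34; tag = H(6c 29 5c 5c 5c 72 34) = 58f7 ← matches
m3: inner = H(06 43 36 36 36 74) = 72 ed; tag = H(6c 29 5c 5c 5c 72 ed) = 11f7

2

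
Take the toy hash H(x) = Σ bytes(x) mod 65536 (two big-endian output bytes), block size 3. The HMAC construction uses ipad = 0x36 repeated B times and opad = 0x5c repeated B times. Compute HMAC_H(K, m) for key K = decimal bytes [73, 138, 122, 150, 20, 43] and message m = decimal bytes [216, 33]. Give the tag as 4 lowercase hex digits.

01b0

Key decimal bytes [73, 138, 122, 150, 20, 43] = 49 8a 7a 96 14 2b is 6 bytes > B = 3, so hash it first: H(key) = 02 22, then zero-pad to 3 bytes: K' = 02 22 00.
K' ⊕ ipad = 34 14 36.  K' ⊕ opad = 5e 7e 5c.
Inner input = (K'⊕ipad) ∥ m = 34 14 36 ∥ d8 21.
Inner hash: sum = 52+20+54+216+33 = 375 → 01 77.
Outer input = (K'⊕opad) ∥ inner = 5e 7e 5c ∥ 01 77.
Outer hash (tag): sum = 94+126+92+1+119 = 432 → 01 b0.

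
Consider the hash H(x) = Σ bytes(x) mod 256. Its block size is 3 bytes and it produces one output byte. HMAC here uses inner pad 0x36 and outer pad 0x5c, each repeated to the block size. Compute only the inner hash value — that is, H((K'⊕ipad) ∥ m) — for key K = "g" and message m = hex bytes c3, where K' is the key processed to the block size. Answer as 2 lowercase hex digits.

Key "g" = 67 is 1 byte ≤ B = 3; zero-pad to 3 bytes: K' = 67 00 00.
K' ⊕ ipad = 51 36 36.
Inner input = 51 36 36 ∥ c3.
Inner hash: sum = 81+54+54+195 = 384; mod 256 = 128 → 80.

80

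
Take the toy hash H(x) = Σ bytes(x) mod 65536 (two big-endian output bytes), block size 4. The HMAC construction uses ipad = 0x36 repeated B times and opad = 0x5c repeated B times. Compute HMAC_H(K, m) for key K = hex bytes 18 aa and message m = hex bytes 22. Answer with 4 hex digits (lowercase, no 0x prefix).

024b

Key hex bytes 18 aa is 2 bytes ≤ B = 4; zero-pad to 4 bytes: K' = 18 aa 00 00.
K' ⊕ ipad = 2e 9c 36 36.  K' ⊕ opad = 44 f6 5c 5c.
Inner input = (K'⊕ipad) ∥ m = 2e 9c 36 36 ∥ 22.
Inner hash: sum = 46+156+54+54+34 = 344 → 01 58.
Outer input = (K'⊕opad) ∥ inner = 44 f6 5c 5c ∥ 01 58.
Outer hash (tag): sum = 68+246+92+92+1+88 = 587 → 02 4b.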